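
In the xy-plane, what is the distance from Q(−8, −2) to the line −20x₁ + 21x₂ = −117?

The normal to the line is n = (−20, 21) with |n| = 29.
|n·Q − (-117)| = |118 − (-117)| = 235, so the distance is 235/29.

235/29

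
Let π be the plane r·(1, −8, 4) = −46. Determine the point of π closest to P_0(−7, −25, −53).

The perpendicular from P_0 has direction n = (1, −8, 4): r = (−7, −25, −53) + λ(1, −8, 4).
Substitute into the plane: n·(P_0 + λn) = -46 gives -19 + 81λ = -46, so λ = -1/3.
Foot = (−7, −25, −53) + (-1/3)·(1, −8, 4) = (−22/3, −67/3, −163/3).

(-22/3, -67/3, -163/3)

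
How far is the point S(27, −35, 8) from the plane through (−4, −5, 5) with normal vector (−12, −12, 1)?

The plane has equation n·(r − (−4, −5, 5)) = 0, i.e. n·r = 113.
Then n·(27, −35, 8) − 113 = −9.
|n| = √(144 + 144 + 1) = 17, so the distance is |-9|/17 = 9/17.

9/17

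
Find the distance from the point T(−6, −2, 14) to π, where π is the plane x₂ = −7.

Normal vector n = (0, 1, 0), and n·(−6, −2, 14) − (−7) = 5.
|n| = √(0 + 1 + 0) = 1, so the distance is |5|/1 = 5.

5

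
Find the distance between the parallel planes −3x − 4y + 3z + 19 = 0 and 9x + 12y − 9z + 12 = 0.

Divide the second equation by -3 to match normals: −3x − 4y + 3z = 4.
With common normal n = (−3, −4, 3) (|n| = √34), the distance is |(-19) − 4|/|n| = 23/√34 = 23√34/34.

23/√34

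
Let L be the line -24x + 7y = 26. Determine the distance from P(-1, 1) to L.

d = |(-24)·(-1) + 7·1 − 26| / √(576 + 49) = |5|/25 = 1/5.

1/5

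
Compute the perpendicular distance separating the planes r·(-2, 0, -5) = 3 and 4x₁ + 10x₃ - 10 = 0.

8/√29

Divide the second equation by -2 to match normals: -2x₁ - 5x₃ = -5.
Both planes have normal n = (-2, 0, -5), |n| = √29. Any point on the first plane is at distance |(-5) − 3|/|n| = 8/√29 from the second.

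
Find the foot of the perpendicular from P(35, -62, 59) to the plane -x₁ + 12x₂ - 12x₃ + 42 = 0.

The perpendicular from P has direction n = (-1, 12, -12): r = (35, -62, 59) + λ(-1, 12, -12).
Substitute into the plane: n·(P + λn) = -42 gives -1487 + 289λ = -42, so λ = 5.
Foot = (35, -62, 59) + 5·(-1, 12, -12) = (30, -2, -1).

(30, -2, -1)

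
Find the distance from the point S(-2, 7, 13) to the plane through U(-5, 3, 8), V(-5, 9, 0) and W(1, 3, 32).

5/13

UV = (0, 6, -8) and UW = (6, 0, 24), so a normal is n = UV × UW = (144, -48, -36).
Then n·(-2, 7, 13) - (-1152) = 60.
|n| = √(20736 + 2304 + 1296) = 156, so the distance is |60|/156 = 5/13.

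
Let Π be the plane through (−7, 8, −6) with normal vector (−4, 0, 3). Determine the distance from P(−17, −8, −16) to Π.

2

The plane has equation n·(r − (−7, 8, −6)) = 0, i.e. n·r = 10.
n = (−4, 0, 3); n·P − 10 = 10; |n| = 5; distance = 10/5 = 2.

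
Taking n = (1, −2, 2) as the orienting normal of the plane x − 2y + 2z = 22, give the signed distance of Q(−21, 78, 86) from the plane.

n·Q − 22 = -27.
|n| = 3, so the signed distance is -27/3 = -9.

-9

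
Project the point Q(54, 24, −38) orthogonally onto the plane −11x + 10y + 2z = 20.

(32, 44, -34)

n = (−11, 10, 2), |n|² = 225, and n·Q − 20 = -450.
t = -450/225 = -2, so the foot is Q − t·n = (54, 24, −38) − (-2)·(−11, 10, 2) = (32, 44, −34).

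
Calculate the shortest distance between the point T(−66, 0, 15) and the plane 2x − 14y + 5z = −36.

7/5

Normal vector n = (2, −14, 5), and n·(−66, 0, 15) − (−36) = −21.
|n| = √(4 + 196 + 25) = 15, so the distance is |-21|/15 = 7/5.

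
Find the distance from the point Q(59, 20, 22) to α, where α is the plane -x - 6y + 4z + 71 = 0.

d = |(-1)·59 + (-6)·20 + 4·22 − (-71)| / √(1 + 36 + 16) = |-20| / √53 = 20/√53.

20√53/53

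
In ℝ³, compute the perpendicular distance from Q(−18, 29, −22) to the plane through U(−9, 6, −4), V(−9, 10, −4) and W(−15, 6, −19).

UV = (0, 4, 0) and UW = (−6, 0, −15), so a normal is n = UV × UW = (−60, 0, 24).
Then n·(−18, 29, −22) − 444 = 108.
|n| = √(3600 + 0 + 576) = 12√29, so the distance is |108|/(12√29) = 9/√29.

9√29/29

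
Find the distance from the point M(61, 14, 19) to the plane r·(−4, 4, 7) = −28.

3

Normal vector n = (−4, 4, 7), and n·(61, 14, 19) − (−28) = −27.
|n| = √(16 + 16 + 49) = 9, so the distance is |-27|/9 = 3.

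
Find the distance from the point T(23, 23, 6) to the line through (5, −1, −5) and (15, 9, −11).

7√10

A direction vector is d = (10, 10, −6).
AP = (18, 24, 11), and AP × d = (−254, 218, −60).
|AP × d|² = 115640 and |d|² = 236, so the distance is √(115640/236) = √490 = 7√10.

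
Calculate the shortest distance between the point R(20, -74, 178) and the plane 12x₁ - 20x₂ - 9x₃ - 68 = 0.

2

Normal vector n = (12, -20, -9), and n·(20, -74, 178) - 68 = 50.
|n| = √(144 + 400 + 81) = 25, so the distance is |50|/25 = 2.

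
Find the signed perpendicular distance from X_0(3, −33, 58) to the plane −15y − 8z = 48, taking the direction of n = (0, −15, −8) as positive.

-1

n·X_0 − 48 = -17.
|n| = 17, so the signed distance is -17/17 = -1.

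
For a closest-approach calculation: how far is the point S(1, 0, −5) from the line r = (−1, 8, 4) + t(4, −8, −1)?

2√17

Direction vector d = (4, −8, −1).
AP = (2, −8, −9); AP·d = 81, |AP|² = 149, |d|² = 81.
distance² = |AP|² − (AP·d)²/|d|² = 149 − 6561/81 = 68, so the distance is 2√17.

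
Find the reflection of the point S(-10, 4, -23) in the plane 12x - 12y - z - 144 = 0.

n = (12, -12, -1), |n|² = 289, n·S − 144 = -289, so t = -289/289 = -1.
Foot F = S − (-1)·n = (2, -8, -24); the reflection is 2F − S = (14, -20, -25).

(14, -20, -25)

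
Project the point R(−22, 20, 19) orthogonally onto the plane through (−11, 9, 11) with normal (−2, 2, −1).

(-14, 12, 23)

The perpendicular from R has direction n = (−2, 2, −1): r = (−22, 20, 19) + t(−2, 2, −1).
Substitute into the plane: n·(R + tn) = 29 gives 65 + 9t = 29, so t = -4.
Foot = (−22, 20, 19) + (-4)·(−2, 2, −1) = (−14, 12, 23).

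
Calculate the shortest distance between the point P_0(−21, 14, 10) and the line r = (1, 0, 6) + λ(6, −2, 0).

Direction vector d = (6, −2, 0).
AP = (−22, 14, 4), and AP × d = (8, 24, −40).
|AP × d|² = 2240 and |d|² = 40, so the distance is √(2240/40) = √56 = 2√14.

2√14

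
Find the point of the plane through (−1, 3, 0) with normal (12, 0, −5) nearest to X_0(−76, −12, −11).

n = (12, 0, −5), |n|² = 169, and n·X_0 − (-12) = -845.
t = -845/169 = -5, so the foot is X_0 − t·n = (−76, −12, −11) − (-5)·(12, 0, −5) = (−16, −12, −36).

(-16, -12, -36)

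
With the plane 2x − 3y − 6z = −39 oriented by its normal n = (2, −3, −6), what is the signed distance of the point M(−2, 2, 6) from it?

-1

n·M − (-39) = -7.
|n| = 7, so the signed distance is -7/7 = -1.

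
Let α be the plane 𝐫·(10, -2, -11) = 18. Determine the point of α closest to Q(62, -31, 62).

(314/5, -779/25, 1528/25)

The perpendicular from Q has direction n = (10, -2, -11): r = (62, -31, 62) + μ(10, -2, -11).
Substitute into the plane: n·(Q + μn) = 18 gives 0 + 225μ = 18, so μ = 2/25.
Foot = (62, -31, 62) + (2/25)·(10, -2, -11) = (314/5, -779/25, 1528/25).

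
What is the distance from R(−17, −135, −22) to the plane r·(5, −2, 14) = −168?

Normal vector n = (5, −2, 14), and n·(−17, −135, −22) − (−168) = 45.
|n| = √(25 + 4 + 196) = 15, so the distance is |45|/15 = 3.

3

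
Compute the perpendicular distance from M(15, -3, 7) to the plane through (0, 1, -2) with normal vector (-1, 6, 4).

3/√53

The plane has equation n·(r − (0, 1, -2)) = 0, i.e. n·r = -2.
Then n·(15, -3, 7) - (-2) = -3.
|n| = √(1 + 36 + 16) = √53, so the distance is |-3|/√53 = 3√53/53.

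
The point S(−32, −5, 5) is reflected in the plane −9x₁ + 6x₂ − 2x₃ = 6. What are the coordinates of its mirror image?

(4, -29, 13)

n = (−9, 6, −2), |n|² = 121, n·S − 6 = 242, so t = 242/121 = 2.
Foot F = S − 2·n = (−14, −17, 9); the reflection is 2F − S = (4, −29, 13).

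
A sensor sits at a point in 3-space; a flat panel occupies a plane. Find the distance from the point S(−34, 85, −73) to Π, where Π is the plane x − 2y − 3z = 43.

n = (1, −2, −3); n·P − 43 = -28; |n| = √14; distance = 28/√14 = 2√14.

2√14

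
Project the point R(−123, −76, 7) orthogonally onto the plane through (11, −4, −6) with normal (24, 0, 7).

n = (24, 0, 7), |n|² = 625, and n·R − 222 = -3125.
t = -3125/625 = -5, so the foot is R − t·n = (−123, −76, 7) − (-5)·(24, 0, 7) = (−3, −76, 42).

(-3, -76, 42)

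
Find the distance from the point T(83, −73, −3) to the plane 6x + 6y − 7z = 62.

19/11

n = (6, 6, −7); n·P − 62 = 19; |n| = 11; distance = 19/11.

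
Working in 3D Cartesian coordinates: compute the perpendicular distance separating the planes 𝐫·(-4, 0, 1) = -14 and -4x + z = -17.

With common normal n = (-4, 0, 1) (|n| = √17), the distance is |(-14) − (-17)|/|n| = 3/√17 = 3√17/17.

3√17/17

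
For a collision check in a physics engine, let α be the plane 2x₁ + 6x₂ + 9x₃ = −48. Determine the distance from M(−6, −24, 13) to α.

n = (2, 6, 9); n·P − (-48) = 9; |n| = 11; distance = 9/11.

9/11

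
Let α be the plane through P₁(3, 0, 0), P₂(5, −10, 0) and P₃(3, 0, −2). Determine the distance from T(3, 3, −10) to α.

3√26/26

P₁P₂ = (2, −10, 0) and P₁P₃ = (0, 0, −2), so a normal is n = P₁P₂ × P₁P₃ = (20, 4, 0).
d = |20·3 + 4·3 − 60| / √(400 + 16 + 0) = |12| / (4√26) = 3√26/26.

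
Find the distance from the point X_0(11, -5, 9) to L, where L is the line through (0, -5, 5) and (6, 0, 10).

√51

A direction vector is d = (6, 5, 5).
AP = (11, 0, 4); AP·d = 86, |AP|² = 137, |d|² = 86.
distance² = |AP|² − (AP·d)²/|d|² = 137 − 7396/86 = 51, so the distance is √51.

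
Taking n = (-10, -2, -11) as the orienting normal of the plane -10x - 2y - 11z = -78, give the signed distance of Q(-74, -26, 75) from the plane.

3

n·Q − (-78) = 45.
|n| = 15, so the signed distance is 45/15 = 3.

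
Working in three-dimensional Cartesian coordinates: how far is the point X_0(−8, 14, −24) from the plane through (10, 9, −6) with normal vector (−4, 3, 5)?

3√2/10

The plane has equation n·(r − (10, 9, −6)) = 0, i.e. n·r = -43.
n = (−4, 3, 5); n·P − (-43) = -3; |n| = 5√2; distance = 3/(5√2).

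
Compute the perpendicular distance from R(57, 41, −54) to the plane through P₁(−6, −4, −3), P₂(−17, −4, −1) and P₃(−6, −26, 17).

1

P₁P₂ = (−11, 0, 2) and P₁P₃ = (0, −22, 20), so a normal is n = P₁P₂ × P₁P₃ = (44, 220, 242).
Then n·(57, 41, −54) − (−1870) = 330.
|n| = √(1936 + 48400 + 58564) = 330, so the distance is |330|/330 = 1.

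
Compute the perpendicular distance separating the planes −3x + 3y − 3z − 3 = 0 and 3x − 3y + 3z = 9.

Divide the second equation by -1 to match normals: −3x + 3y − 3z = -9.
Both planes have normal n = (−3, 3, −3), |n| = 3√3. Any point on the first plane is at distance |(-9) − 3|/|n| = 12/(3√3) = 4√3/3 from the second.

4√3/3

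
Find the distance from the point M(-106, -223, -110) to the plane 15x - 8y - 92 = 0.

Normal vector n = (15, -8, 0), and n·(-106, -223, -110) - 92 = 102.
|n| = √(225 + 64 + 0) = 17, so the distance is |102|/17 = 6.

6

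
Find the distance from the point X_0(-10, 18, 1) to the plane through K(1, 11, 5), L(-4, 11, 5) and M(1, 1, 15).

3/√2

KL = (-5, 0, 0) and KM = (0, -10, 10), so a normal is n = KL × KM = (0, 50, 50).
d = |50·18 + 50·1 − 800| / √(0 + 2500 + 2500) = |150| / (50√2) = 3/√2.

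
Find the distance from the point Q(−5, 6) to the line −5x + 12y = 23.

74/13

The normal to the line is n = (−5, 12) with |n| = 13.
|n·Q − 23| = |97 − 23| = 74, so the distance is 74/13.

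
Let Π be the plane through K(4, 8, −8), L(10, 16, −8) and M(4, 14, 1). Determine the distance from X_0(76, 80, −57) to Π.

KL = (6, 8, 0) and KM = (0, 6, 9), so a normal is n = KL × KM = (72, −54, 36).
d = |72·76 + (-54)·80 + 36·(-57) − (-432)| / √(5184 + 2916 + 1296) = |-468| / (18√29) = 26√29/29.

26/√29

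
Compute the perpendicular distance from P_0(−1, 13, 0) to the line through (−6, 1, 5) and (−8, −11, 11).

√10

A direction vector is d = (−2, −12, 6).
AP = (5, 12, −5), and AP × d = (12, −20, −36).
|AP × d|² = 1840 and |d|² = 184, so the distance is √(1840/184) = √10.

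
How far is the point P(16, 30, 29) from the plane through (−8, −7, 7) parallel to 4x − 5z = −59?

14/√41

Parallel planes share the normal n = (4, 0, −5); since (−8, −7, 7) lies on the plane, its equation is 4x − 5z = -67.
Then n·(16, 30, 29) − (−67) = −14.
|n| = √(16 + 0 + 25) = √41, so the distance is |-14|/√41 = 14/√41.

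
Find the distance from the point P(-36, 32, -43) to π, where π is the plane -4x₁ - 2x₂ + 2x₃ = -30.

2√6

d = |(-4)·(-36) + (-2)·32 + 2·(-43) − (-30)| / √(16 + 4 + 4) = |24| / (2√6) = 2√6.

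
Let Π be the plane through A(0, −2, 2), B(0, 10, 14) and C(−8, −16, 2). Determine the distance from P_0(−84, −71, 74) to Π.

8/3

AB = (0, 12, 12) and AC = (−8, −14, 0), so a normal is n = AB × AC = (168, −96, 96).
Then n·(−84, −71, 74) − 384 = −576.
|n| = √(28224 + 9216 + 9216) = 216, so the distance is |-576|/216 = 8/3.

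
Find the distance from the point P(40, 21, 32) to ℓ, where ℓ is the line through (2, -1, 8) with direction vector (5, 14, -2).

Direction vector d = (5, 14, -2).
AP = (38, 22, 24); AP·d = 450, |AP|² = 2504, |d|² = 225.
distance² = |AP|² − (AP·d)²/|d|² = 2504 − 202500/225 = 1604, so the distance is 2√401.

2√401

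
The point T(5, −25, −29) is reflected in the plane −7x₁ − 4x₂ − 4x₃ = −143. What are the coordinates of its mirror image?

(61, 7, 3)

With n = (−7, −4, −4), the signed offset is (n·T − (-143))/|n|² = 324/81 = 4.
T' = T − 2t·n = (5, −25, −29) − 8·(−7, −4, −4) = (61, 7, 3).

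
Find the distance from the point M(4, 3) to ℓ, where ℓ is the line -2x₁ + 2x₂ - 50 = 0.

13√2

d = |(-2)·4 + 2·3 − 50| / √(4 + 4) = |-52|/(2√2) = 13√2.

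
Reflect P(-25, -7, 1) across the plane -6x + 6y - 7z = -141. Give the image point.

n = (-6, 6, -7), |n|² = 121, n·P − (-141) = 242, so t = 242/121 = 2.
Foot F = P − 2·n = (-13, -19, 15); the reflection is 2F − P = (-1, -31, 29).

(-1, -31, 29)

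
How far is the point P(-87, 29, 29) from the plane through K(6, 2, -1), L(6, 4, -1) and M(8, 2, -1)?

KL = (0, 2, 0) and KM = (2, 0, 0), so a normal is n = KL × KM = (0, 0, -4).
Then n·(-87, 29, 29) - 4 = -120.
|n| = √(0 + 0 + 16) = 4, so the distance is |-120|/4 = 30.

30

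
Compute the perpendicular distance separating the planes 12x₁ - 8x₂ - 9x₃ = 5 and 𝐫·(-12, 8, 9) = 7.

Divide the second equation by -1 to match normals: 12x₁ - 8x₂ - 9x₃ = -7.
Both planes have normal n = (12, -8, -9), |n| = 17. Any point on the first plane is at distance |(-7) − 5|/|n| = 12/17 from the second.

12/17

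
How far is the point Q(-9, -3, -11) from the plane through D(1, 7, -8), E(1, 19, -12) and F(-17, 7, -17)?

8/7

DE = (0, 12, -4) and DF = (-18, 0, -9), so a normal is n = DE × DF = (-108, 72, 216).
Then n·(-9, -3, -11) - (-1332) = -288.
|n| = √(11664 + 5184 + 46656) = 252, so the distance is |-288|/252 = 8/7.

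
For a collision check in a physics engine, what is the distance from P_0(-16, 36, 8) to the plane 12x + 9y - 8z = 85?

n = (12, 9, -8); n·P − 85 = -17; |n| = 17; distance = 17/17 = 1.

1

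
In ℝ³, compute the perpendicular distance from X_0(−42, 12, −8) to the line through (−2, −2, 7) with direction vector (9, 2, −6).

√1537

Direction vector d = (9, 2, −6).
AP = (−40, 14, −15), and AP × d = (−54, −375, −206).
|AP × d|² = 185977 and |d|² = 121, so the distance is √(185977/121) = √1537.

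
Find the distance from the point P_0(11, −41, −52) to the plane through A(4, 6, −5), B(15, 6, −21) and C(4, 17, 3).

AB = (11, 0, −16) and AC = (0, 11, 8), so a normal is n = AB × AC = (176, −88, 121).
Then n·(11, −41, −52) − (−429) = −319.
|n| = √(30976 + 7744 + 14641) = 231, so the distance is |-319|/231 = 29/21.

29/21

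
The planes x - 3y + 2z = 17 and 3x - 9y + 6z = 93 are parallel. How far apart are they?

Divide the second equation by 3 to match normals: x - 3y + 2z = 31.
Both planes have normal n = (1, -3, 2), |n| = √14. Any point on the first plane is at distance |31 − 17|/|n| = 14/√14 = √14 from the second.

√14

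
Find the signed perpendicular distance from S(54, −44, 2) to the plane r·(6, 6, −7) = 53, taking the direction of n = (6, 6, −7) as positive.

-7/11

n·S − 53 = -7.
|n| = 11, so the signed distance is -7/11.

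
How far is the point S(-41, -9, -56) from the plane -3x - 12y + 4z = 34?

27/13

Normal vector n = (-3, -12, 4), and n·(-41, -9, -56) - 34 = -27.
|n| = √(9 + 144 + 16) = 13, so the distance is |-27|/13 = 27/13.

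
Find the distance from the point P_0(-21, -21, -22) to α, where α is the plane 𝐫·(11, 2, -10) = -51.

2/15

Normal vector n = (11, 2, -10), and n·(-21, -21, -22) - (-51) = -2.
|n| = √(121 + 4 + 100) = 15, so the distance is |-2|/15 = 2/15.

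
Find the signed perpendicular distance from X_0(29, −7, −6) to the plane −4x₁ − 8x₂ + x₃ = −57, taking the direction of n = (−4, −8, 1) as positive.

n·X_0 − (-57) = -9.
|n| = 9, so the signed distance is -9/9 = -1.

-1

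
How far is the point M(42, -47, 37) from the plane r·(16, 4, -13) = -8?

11/21

Normal vector n = (16, 4, -13), and n·(42, -47, 37) - (-8) = 11.
|n| = √(256 + 16 + 169) = 21, so the distance is |11|/21 = 11/21.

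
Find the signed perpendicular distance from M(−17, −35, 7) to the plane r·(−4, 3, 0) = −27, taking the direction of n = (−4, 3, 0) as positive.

n·M − (-27) = -10.
|n| = 5, so the signed distance is -10/5 = -2.

-2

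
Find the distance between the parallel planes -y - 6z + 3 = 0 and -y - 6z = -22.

Both planes have normal n = (0, -1, -6), |n| = √37. Any point on the first plane is at distance |(-22) − (-3)|/|n| = 19/√37 = 19√37/37 from the second.

19√37/37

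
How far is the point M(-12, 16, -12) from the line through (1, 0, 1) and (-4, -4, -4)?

A direction vector is d = (-5, -4, -5).
AP = (-13, 16, -13), and AP × d = (-132, 0, 132).
|AP × d|² = 34848 and |d|² = 66, so the distance is √(34848/66) = √528 = 4√33.

4√33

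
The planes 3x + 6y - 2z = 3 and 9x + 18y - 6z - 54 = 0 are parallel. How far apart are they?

15/7

Divide the second equation by 3 to match normals: 3x + 6y - 2z = 18.
With common normal n = (3, 6, -2) (|n| = 7), the distance is |3 − 18|/|n| = 15/7.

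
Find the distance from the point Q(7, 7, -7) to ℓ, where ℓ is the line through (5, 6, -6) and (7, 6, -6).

A direction vector is d = (2, 0, 0).
AP = (2, 1, -1), and AP × d = (0, -2, -2).
|AP × d|² = 8 and |d|² = 4, so the distance is √(8/4) = √2.

√2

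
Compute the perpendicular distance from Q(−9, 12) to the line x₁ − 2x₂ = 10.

43/√5

d = |1·(-9) + (-2)·12 − 10| / √(1 + 4) = |-43|/√5 = 43√5/5.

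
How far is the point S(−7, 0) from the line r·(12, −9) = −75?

3/5

The normal to the line is n = (12, −9) with |n| = 15.
|n·S − (-75)| = |-84 − (-75)| = 9, so the distance is 9/15 = 3/5.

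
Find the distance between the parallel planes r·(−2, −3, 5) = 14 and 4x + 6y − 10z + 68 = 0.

20/√38

Divide the second equation by -2 to match normals: −2x − 3y + 5z = 34.
With common normal n = (−2, −3, 5) (|n| = √38), the distance is |14 − 34|/|n| = 20/√38 = 10√38/19.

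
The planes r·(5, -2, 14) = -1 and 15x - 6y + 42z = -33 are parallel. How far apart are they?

2/3

Divide the second equation by 3 to match normals: 5x - 2y + 14z = -11.
Both planes have normal n = (5, -2, 14), |n| = 15. Any point on the first plane is at distance |(-11) − (-1)|/|n| = 10/15 = 2/3 from the second.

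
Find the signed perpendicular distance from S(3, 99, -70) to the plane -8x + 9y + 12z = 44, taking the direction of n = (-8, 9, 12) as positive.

n·S − 44 = -17.
|n| = 17, so the signed distance is -17/17 = -1.

-1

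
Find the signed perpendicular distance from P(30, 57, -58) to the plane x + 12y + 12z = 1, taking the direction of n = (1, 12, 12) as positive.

1

n·P − 1 = 17.
|n| = 17, so the signed distance is 17/17 = 1.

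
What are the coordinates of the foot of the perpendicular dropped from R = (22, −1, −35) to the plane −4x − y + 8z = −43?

(6, -5, -3)

n = (−4, −1, 8), |n|² = 81, and n·R − (-43) = -324.
t = -324/81 = -4, so the foot is R − t·n = (22, −1, −35) − (-4)·(−4, −1, 8) = (6, −5, −3).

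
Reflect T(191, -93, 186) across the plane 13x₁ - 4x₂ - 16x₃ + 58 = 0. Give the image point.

With n = (13, -4, -16), the signed offset is (n·T − (-58))/|n|² = -63/441 = -1/7.
T' = T − 2t·n = (191, -93, 186) − (-2/7)·(13, -4, -16) = (1363/7, -659/7, 1270/7).

(1363/7, -659/7, 1270/7)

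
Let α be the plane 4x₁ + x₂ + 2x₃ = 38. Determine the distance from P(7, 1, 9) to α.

3√21/7

d = |4·7 + 1·1 + 2·9 − 38| / √(16 + 1 + 4) = |9| / √21 = 3√21/7.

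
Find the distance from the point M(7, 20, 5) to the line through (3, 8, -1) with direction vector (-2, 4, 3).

Direction vector d = (-2, 4, 3).
AP = (4, 12, 6); AP·d = 58, |AP|² = 196, |d|² = 29.
distance² = |AP|² − (AP·d)²/|d|² = 196 − 3364/29 = 80, so the distance is 4√5.

4√5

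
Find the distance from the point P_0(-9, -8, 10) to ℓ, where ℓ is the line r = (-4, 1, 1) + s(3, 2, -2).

Direction vector d = (3, 2, -2).
AP = (-5, -9, 9); AP·d = -51, |AP|² = 187, |d|² = 17.
distance² = |AP|² − (AP·d)²/|d|² = 187 − 2601/17 = 34, so the distance is √34.

√34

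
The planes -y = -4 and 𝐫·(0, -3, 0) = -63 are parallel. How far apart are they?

17

Divide the second equation by 3 to match normals: -y = -21.
With common normal n = (0, -1, 0) (|n| = 1), the distance is |(-4) − (-21)|/|n| = 17/1 = 17.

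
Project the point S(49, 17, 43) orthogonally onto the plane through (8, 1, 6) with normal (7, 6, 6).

(14, -13, 13)

n = (7, 6, 6), |n|² = 121, and n·S − 98 = 605.
t = 605/121 = 5, so the foot is S − t·n = (49, 17, 43) − 5·(7, 6, 6) = (14, -13, 13).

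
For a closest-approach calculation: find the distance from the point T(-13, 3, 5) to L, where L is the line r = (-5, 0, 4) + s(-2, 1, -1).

2√5

Direction vector d = (-2, 1, -1).
AP = (-8, 3, 1); AP·d = 18, |AP|² = 74, |d|² = 6.
distance² = |AP|² − (AP·d)²/|d|² = 74 − 324/6 = 20, so the distance is 2√5.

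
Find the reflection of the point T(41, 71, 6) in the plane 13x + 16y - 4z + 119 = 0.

With n = (13, 16, -4), the signed offset is (n·T − (-119))/|n|² = 1764/441 = 4.
T' = T − 2t·n = (41, 71, 6) − 8·(13, 16, -4) = (-63, -57, 38).

(-63, -57, 38)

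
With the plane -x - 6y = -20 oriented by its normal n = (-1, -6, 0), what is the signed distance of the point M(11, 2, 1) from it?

-3/√37

n·M − (-20) = -3.
|n| = √37, so the signed distance is -3/√37.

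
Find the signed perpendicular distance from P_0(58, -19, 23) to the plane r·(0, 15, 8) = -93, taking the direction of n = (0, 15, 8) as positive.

-8/17

n·P_0 − (-93) = -8.
|n| = 17, so the signed distance is -8/17.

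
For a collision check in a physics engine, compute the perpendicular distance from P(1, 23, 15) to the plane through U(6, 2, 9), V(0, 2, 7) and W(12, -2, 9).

UV = (-6, 0, -2) and UW = (6, -4, 0), so a normal is n = UV × UW = (-8, -12, 24).
n = (-8, -12, 24); n·P − 144 = -68; |n| = 28; distance = 68/28 = 17/7.

17/7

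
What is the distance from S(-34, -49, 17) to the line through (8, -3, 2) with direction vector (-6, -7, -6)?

3√241

Direction vector d = (-6, -7, -6).
AP = (-42, -46, 15); AP·d = 484, |AP|² = 4105, |d|² = 121.
distance² = |AP|² − (AP·d)²/|d|² = 4105 − 234256/121 = 2169, so the distance is 3√241.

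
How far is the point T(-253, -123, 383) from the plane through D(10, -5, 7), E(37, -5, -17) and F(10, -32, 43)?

DE = (27, 0, -24) and DF = (0, -27, 36), so a normal is n = DE × DF = (-648, -972, -729).
n = (-648, -972, -729); n·P − (-6723) = 11016; |n| = 1377; distance = 11016/1377 = 8.

8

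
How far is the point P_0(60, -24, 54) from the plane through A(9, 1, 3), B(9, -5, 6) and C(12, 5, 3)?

AB = (0, -6, 3) and AC = (3, 4, 0), so a normal is n = AB × AC = (-12, 9, 18).
d = |(-12)·60 + 9·(-24) + 18·54 − (-45)| / √(144 + 81 + 324) = |81| / (3√61) = 27/√61.

27/√61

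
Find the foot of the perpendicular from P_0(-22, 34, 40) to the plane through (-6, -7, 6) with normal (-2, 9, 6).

(-12, -11, 10)

The perpendicular from P_0 has direction n = (-2, 9, 6): r = (-22, 34, 40) + μ(-2, 9, 6).
Substitute into the plane: n·(P_0 + μn) = -15 gives 590 + 121μ = -15, so μ = -5.
Foot = (-22, 34, 40) + (-5)·(-2, 9, 6) = (-12, -11, 10).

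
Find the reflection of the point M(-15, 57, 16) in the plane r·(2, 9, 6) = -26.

(-35, -33, -44)

With n = (2, 9, 6), the signed offset is (n·M − (-26))/|n|² = 605/121 = 5.
M' = M − 2t·n = (-15, 57, 16) − 10·(2, 9, 6) = (-35, -33, -44).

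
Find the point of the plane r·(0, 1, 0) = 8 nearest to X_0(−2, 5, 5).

(-2, 8, 5)

The perpendicular from X_0 has direction n = (0, 1, 0): r = (−2, 5, 5) + λ(0, 1, 0).
Substitute into the plane: n·(X_0 + λn) = 8 gives 5 + 1λ = 8, so λ = 3.
Foot = (−2, 5, 5) + 3·(0, 1, 0) = (−2, 8, 5).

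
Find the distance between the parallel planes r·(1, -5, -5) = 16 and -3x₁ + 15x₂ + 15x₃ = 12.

Divide the second equation by -3 to match normals: x₁ - 5x₂ - 5x₃ = -4.
With common normal n = (1, -5, -5) (|n| = √51), the distance is |16 − (-4)|/|n| = 20/√51.

20√51/51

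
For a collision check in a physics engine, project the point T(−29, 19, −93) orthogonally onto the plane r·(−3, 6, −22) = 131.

(-17, -5, -5)

n = (−3, 6, −22), |n|² = 529, and n·T − 131 = 2116.
t = 2116/529 = 4, so the foot is T − t·n = (−29, 19, −93) − 4·(−3, 6, −22) = (−17, −5, −5).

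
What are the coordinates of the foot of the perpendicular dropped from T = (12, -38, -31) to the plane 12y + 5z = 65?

The perpendicular from T has direction n = (0, 12, 5): r = (12, -38, -31) + λ(0, 12, 5).
Substitute into the plane: n·(T + λn) = 65 gives -611 + 169λ = 65, so λ = 4.
Foot = (12, -38, -31) + 4·(0, 12, 5) = (12, 10, -11).

(12, 10, -11)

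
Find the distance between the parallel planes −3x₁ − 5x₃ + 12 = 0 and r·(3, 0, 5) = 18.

3√34/17

Divide the second equation by -1 to match normals: −3x₁ − 5x₃ = -18.
With common normal n = (−3, 0, −5) (|n| = √34), the distance is |(-12) − (-18)|/|n| = 6/√34 = 3√34/17.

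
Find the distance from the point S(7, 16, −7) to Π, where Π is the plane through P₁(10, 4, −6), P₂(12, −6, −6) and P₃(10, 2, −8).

2/(3√3)

P₁P₂ = (2, −10, 0) and P₁P₃ = (0, −2, −2), so a normal is n = P₁P₂ × P₁P₃ = (20, 4, −4).
Then n·(7, 16, −7) − 240 = −8.
|n| = √(400 + 16 + 16) = 12√3, so the distance is |-8|/(12√3) = 2/(3√3).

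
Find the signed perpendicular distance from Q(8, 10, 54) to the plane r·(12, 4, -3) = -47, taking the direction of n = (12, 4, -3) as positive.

n·Q − (-47) = 21.
|n| = 13, so the signed distance is 21/13.

21/13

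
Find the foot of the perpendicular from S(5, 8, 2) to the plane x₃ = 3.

The perpendicular from S has direction n = (0, 0, 1): r = (5, 8, 2) + μ(0, 0, 1).
Substitute into the plane: n·(S + μn) = 3 gives 2 + 1μ = 3, so μ = 1.
Foot = (5, 8, 2) + 1·(0, 0, 1) = (5, 8, 3).

(5, 8, 3)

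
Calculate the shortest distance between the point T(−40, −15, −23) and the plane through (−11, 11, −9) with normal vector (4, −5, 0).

The plane has equation n·(r − (−11, 11, −9)) = 0, i.e. n·r = -99.
n = (4, −5, 0); n·P − (-99) = 14; |n| = √41; distance = 14/√41 = 14√41/41.

14/√41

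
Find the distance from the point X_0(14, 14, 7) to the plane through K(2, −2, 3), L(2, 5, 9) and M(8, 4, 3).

4/11

KL = (0, 7, 6) and KM = (6, 6, 0), so a normal is n = KL × KM = (−36, 36, −42).
d = |(-36)·14 + 36·14 + (-42)·7 − (-270)| / √(1296 + 1296 + 1764) = |-24| / 66 = 4/11.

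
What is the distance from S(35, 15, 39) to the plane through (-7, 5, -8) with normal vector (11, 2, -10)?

4/5

The plane has equation n·(r − (-7, 5, -8)) = 0, i.e. n·r = 13.
Then n·(35, 15, 39) - 13 = 12.
|n| = √(121 + 4 + 100) = 15, so the distance is |12|/15 = 4/5.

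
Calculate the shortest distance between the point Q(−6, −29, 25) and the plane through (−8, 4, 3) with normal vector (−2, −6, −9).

4/11

The plane has equation n·(r − (−8, 4, 3)) = 0, i.e. n·r = -35.
d = |(-2)·(-6) + (-6)·(-29) + (-9)·25 − (-35)| / √(4 + 36 + 81) = |-4| / 11 = 4/11.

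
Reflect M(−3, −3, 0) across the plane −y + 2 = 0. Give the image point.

n = (0, −1, 0), |n|² = 1, n·M − (-2) = 5, so t = 5/1 = 5.
Foot F = M − 5·n = (−3, 2, 0); the reflection is 2F − M = (−3, 7, 0).

(-3, 7, 0)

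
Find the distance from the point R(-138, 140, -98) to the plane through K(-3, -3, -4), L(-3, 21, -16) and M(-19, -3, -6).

5

KL = (0, 24, -12) and KM = (-16, 0, -2), so a normal is n = KL × KM = (-48, 192, 384).
n = (-48, 192, 384); n·P − (-1968) = -2160; |n| = 432; distance = 2160/432 = 5.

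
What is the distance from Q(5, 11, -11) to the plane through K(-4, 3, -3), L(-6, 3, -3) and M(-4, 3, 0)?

8

KL = (-2, 0, 0) and KM = (0, 0, 3), so a normal is n = KL × KM = (0, 6, 0).
n = (0, 6, 0); n·P − 18 = 48; |n| = 6; distance = 48/6 = 8.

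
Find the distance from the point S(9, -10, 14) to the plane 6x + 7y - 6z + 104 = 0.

4/11

n = (6, 7, -6); n·P − (-104) = 4; |n| = 11; distance = 4/11.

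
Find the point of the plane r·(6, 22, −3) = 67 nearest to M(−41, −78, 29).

(-17, 10, 17)

n = (6, 22, −3), |n|² = 529, and n·M − 67 = -2116.
t = -2116/529 = -4, so the foot is M − t·n = (−41, −78, 29) − (-4)·(6, 22, −3) = (−17, 10, 17).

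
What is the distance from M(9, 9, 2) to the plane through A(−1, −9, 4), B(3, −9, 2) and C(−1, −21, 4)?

AB = (4, 0, −2) and AC = (0, −12, 0), so a normal is n = AB × AC = (−24, 0, −48).
n = (−24, 0, −48); n·P − (-168) = -144; |n| = 24√5; distance = 144/(24√5) = 6/√5.

6√5/5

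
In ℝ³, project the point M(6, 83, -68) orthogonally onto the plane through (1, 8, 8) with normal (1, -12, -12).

n = (1, -12, -12), |n|² = 289, and n·M − (-191) = 17.
t = 17/289 = 1/17, so the foot is M − t·n = (6, 83, -68) − (1/17)·(1, -12, -12) = (101/17, 1423/17, -1144/17).

(101/17, 1423/17, -1144/17)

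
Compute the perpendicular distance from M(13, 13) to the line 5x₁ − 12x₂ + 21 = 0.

The normal to the line is n = (5, −12) with |n| = 13.
|n·M − (-21)| = |-91 − (-21)| = 70, so the distance is 70/13.

70/13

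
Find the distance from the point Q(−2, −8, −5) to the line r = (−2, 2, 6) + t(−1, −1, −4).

Direction vector d = (−1, −1, −4).
AP = (0, −10, −11), and AP × d = (29, 11, −10).
|AP × d|² = 1062 and |d|² = 18, so the distance is √(1062/18) = √59.

√59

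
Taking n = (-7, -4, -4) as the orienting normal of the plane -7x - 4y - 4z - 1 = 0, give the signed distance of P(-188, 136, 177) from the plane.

7

n·P − 1 = 63.
|n| = 9, so the signed distance is 63/9 = 7.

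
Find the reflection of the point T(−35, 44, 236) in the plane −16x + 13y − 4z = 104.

(-607/21, 820/21, 4988/21)

With n = (−16, 13, −4), the signed offset is (n·T − 104)/|n|² = 84/441 = 4/21.
T' = T − 2t·n = (−35, 44, 236) − (8/21)·(−16, 13, −4) = (−607/21, 820/21, 4988/21).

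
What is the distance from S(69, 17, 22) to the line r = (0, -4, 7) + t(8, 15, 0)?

Direction vector d = (8, 15, 0).
AP = (69, 21, 15); AP·d = 867, |AP|² = 5427, |d|² = 289.
distance² = |AP|² − (AP·d)²/|d|² = 5427 − 751689/289 = 2826, so the distance is 3√314.

3√314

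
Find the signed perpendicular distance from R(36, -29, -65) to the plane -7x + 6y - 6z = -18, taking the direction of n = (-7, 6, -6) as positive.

n·R − (-18) = -18.
|n| = 11, so the signed distance is -18/11.

-18/11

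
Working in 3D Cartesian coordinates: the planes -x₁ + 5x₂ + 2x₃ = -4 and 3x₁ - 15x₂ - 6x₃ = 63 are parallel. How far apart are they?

Divide the second equation by -3 to match normals: -x₁ + 5x₂ + 2x₃ = -21.
With common normal n = (-1, 5, 2) (|n| = √30), the distance is |(-4) − (-21)|/|n| = 17/√30.

17√30/30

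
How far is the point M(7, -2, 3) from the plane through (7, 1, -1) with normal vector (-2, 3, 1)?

5√14/14

The plane has equation n·(r − (7, 1, -1)) = 0, i.e. n·r = -12.
Then n·(7, -2, 3) - (-12) = -5.
|n| = √(4 + 9 + 1) = √14, so the distance is |-5|/√14 = 5√14/14.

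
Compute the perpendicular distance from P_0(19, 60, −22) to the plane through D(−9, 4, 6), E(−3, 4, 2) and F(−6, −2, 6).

2√14

DE = (6, 0, −4) and DF = (3, −6, 0), so a normal is n = DE × DF = (−24, −12, −36).
Then n·(19, 60, −22) − (−48) = −336.
|n| = √(576 + 144 + 1296) = 12√14, so the distance is |-336|/(12√14) = 2√14.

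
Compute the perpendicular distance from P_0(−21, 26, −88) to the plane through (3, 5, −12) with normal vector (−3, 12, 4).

The plane has equation n·(r − (3, 5, −12)) = 0, i.e. n·r = 3.
Then n·(−21, 26, −88) − 3 = 20.
|n| = √(9 + 144 + 16) = 13, so the distance is |20|/13 = 20/13.

20/13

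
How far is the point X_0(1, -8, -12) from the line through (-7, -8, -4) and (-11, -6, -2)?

A direction vector is d = (-4, 2, 2).
AP = (8, 0, -8), and AP × d = (16, 16, 16).
|AP × d|² = 768 and |d|² = 24, so the distance is √(768/24) = √32 = 4√2.

4√2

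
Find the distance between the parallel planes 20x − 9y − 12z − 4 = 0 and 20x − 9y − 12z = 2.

Both planes have normal n = (20, −9, −12), |n| = 25. Any point on the first plane is at distance |2 − 4|/|n| = 2/25 from the second.

2/25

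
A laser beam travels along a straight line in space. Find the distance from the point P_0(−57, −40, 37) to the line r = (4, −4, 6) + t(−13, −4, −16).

Direction vector d = (−13, −4, −16).
AP = (−61, −36, 31); AP·d = 441, |AP|² = 5978, |d|² = 441.
distance² = |AP|² − (AP·d)²/|d|² = 5978 − 194481/441 = 5537, so the distance is 7√113.

7√113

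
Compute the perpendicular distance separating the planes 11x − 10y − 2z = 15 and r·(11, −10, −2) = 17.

2/15

Both planes have normal n = (11, −10, −2), |n| = 15. Any point on the first plane is at distance |17 − 15|/|n| = 2/15 from the second.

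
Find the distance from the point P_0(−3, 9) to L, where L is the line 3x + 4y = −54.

81/5

d = |3·(-3) + 4·9 − (-54)| / √(9 + 16) = |81|/5 = 81/5.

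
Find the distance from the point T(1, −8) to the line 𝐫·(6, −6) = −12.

11/√2

d = |6·1 + (-6)·(-8) − (-12)| / √(36 + 36) = |66|/(6√2) = 11/√2.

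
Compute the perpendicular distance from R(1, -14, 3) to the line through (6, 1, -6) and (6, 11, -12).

A direction vector is d = (0, 10, -6).
AP = (-5, -15, 9), and AP × d = (0, -30, -50).
|AP × d|² = 3400 and |d|² = 136, so the distance is √(3400/136) = √25 = 5.

5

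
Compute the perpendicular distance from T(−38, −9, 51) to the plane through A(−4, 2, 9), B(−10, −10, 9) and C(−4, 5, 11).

12/√29

AB = (−6, −12, 0) and AC = (0, 3, 2), so a normal is n = AB × AC = (−24, 12, −18).
Then n·(−38, −9, 51) − (−42) = −72.
|n| = √(576 + 144 + 324) = 6√29, so the distance is |-72|/(6√29) = 12√29/29.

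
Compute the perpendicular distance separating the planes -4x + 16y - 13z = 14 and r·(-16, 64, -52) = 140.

Divide the second equation by 4 to match normals: -4x + 16y - 13z = 35.
With common normal n = (-4, 16, -13) (|n| = 21), the distance is |14 − 35|/|n| = 21/21 = 1.

1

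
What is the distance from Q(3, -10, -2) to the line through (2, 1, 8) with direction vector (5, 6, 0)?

√161

Direction vector d = (5, 6, 0).
AP = (1, -11, -10); AP·d = -61, |AP|² = 222, |d|² = 61.
distance² = |AP|² − (AP·d)²/|d|² = 222 − 3721/61 = 161, so the distance is √161.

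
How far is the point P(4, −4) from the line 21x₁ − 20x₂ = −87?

251/29

The normal to the line is n = (21, −20) with |n| = 29.
|n·P − (-87)| = |164 − (-87)| = 251, so the distance is 251/29.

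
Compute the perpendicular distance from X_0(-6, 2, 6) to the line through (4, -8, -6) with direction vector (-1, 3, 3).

Direction vector d = (-1, 3, 3).
AP = (-10, 10, 12), and AP × d = (-6, 18, -20).
|AP × d|² = 760 and |d|² = 19, so the distance is √(760/19) = √40 = 2√10.

2√10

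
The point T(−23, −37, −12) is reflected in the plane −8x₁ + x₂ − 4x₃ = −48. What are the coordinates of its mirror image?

(25, -43, 12)

With n = (−8, 1, −4), the signed offset is (n·T − (-48))/|n|² = 243/81 = 3.
T' = T − 2t·n = (−23, −37, −12) − 6·(−8, 1, −4) = (25, −43, 12).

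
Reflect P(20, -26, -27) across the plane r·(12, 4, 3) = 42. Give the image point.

With n = (12, 4, 3), the signed offset is (n·P − 42)/|n|² = 13/169 = 1/13.
P' = P − 2t·n = (20, -26, -27) − (2/13)·(12, 4, 3) = (236/13, -346/13, -357/13).

(236/13, -346/13, -357/13)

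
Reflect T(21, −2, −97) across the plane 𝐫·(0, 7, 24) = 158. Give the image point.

With n = (0, 7, 24), the signed offset is (n·T − 158)/|n|² = -2500/625 = -4.
T' = T − 2t·n = (21, −2, −97) − (-8)·(0, 7, 24) = (21, 54, 95).

(21, 54, 95)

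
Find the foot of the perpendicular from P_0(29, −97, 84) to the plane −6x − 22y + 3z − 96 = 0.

n = (−6, −22, 3), |n|² = 529, and n·P_0 − 96 = 2116.
t = 2116/529 = 4, so the foot is P_0 − t·n = (29, −97, 84) − 4·(−6, −22, 3) = (53, −9, 72).

(53, -9, 72)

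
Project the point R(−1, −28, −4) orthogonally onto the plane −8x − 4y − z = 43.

The perpendicular from R has direction n = (−8, −4, −1): r = (−1, −28, −4) + μ(−8, −4, −1).
Substitute into the plane: n·(R + μn) = 43 gives 124 + 81μ = 43, so μ = -1.
Foot = (−1, −28, −4) + (-1)·(−8, −4, −1) = (7, −24, −3).

(7, -24, -3)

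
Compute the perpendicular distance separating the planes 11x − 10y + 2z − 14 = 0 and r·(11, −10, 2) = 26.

Both planes have normal n = (11, −10, 2), |n| = 15. Any point on the first plane is at distance |26 − 14|/|n| = 12/15 = 4/5 from the second.

4/5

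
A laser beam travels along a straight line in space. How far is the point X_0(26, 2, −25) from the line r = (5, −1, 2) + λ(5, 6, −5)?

9√5

Direction vector d = (5, 6, −5).
AP = (21, 3, −27); AP·d = 258, |AP|² = 1179, |d|² = 86.
distance² = |AP|² − (AP·d)²/|d|² = 1179 − 66564/86 = 405, so the distance is 9√5.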